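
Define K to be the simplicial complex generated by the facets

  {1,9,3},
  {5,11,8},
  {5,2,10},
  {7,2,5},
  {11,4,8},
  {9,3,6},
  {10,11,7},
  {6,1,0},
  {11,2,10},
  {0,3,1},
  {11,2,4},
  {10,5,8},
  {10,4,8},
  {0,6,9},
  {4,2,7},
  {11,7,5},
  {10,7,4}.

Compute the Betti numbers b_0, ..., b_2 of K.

We work with the vertex ordering 0 < 1 < 2 < 3 < 4 < 5 < 6 < 7 < 8 < 9 < 10 < 11. The simplices of K, each written with vertices in increasing order, are:

  0-simplices (12): [0], [1], [2], [3], [4], [5], [6], [7], [8], [9], [10], [11]
  1-simplices (28): (28 of them)
  2-simplices (17): (17 of them)

so the chain groups are C_0 ≅ Z^12, C_1 ≅ Z^28, C_2 ≅ Z^17.

∂_1: C_1 → C_0 sends each edge [p,q] (with p < q) to q − p.
This gives a 12×28 integer matrix of rank 10; reducing to Smith normal form yields diagonal entries (1,1,1,1,1,1,1,1,1,1).

∂_2: C_2 → C_1 acts by ∂[p,q,r] = [q,r] − [p,r] + [p,q]. For instance
  ∂[4,8,11] = [8,11] − [4,11] + [4,8],
  ∂[2,5,10] = [5,10] − [2,10] + [2,5].
As a 28×17 matrix over Z this has rank 17, with invariant factors (1,1,1,1,1,1,1,1,1,1,1,1,1,1,1,1,2).

Now H_k = ker ∂_k / im ∂_{k+1}, so:

  H_0: rank C_0 − rank ∂_1 = 12 − 10 = 2, and the invariant factors of ∂_1 are all 1, so H_0 ≅ Z^2.
  H_1: rank ker ∂_1 − rank ∂_2 = (28 − 10) − 17 = 1, and ∂_2 has invariant factor 2 > 1, so H_1 ≅ Z × Z/2.
  H_2: rank ker ∂_2 − rank ∂_3 = (17 − 17) − 0 = 0, and there is no ∂_3, so H_2 ≅ 0.

As a check, the Euler characteristic is 12 − 28 + 17 = 1, which agrees with 2 − 1 + 0 = 1.
(K is a triangulation of the disjoint union of the Möbius band and the real projective plane RP^2.)

Hence the Betti numbers are b_0 = 2, b_1 = 1, b_2 = 0.

b_0 = 2, b_1 = 1, b_2 = 0.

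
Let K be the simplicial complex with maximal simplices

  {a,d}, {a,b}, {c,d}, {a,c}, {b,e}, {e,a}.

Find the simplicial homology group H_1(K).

H_1 ≅ Z^2.

K has 5 vertices, 6 edges.
rank ∂_1 = 4, rank ∂_2 = 0 ⇒ b_1 = 6 − 4 − 0 = 2. So H_1 = Z^2.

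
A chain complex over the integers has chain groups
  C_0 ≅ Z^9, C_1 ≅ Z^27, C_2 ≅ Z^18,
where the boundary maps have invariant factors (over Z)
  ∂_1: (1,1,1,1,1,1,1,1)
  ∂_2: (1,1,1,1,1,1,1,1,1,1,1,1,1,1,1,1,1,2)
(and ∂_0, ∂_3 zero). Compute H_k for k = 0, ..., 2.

H_0 ≅ Z,  H_1 ≅ Z ⊕ Z/2Z,  H_2 = 0.

H_0: b_0 = 9 − 0 − 8 = 1; torsion from ∂_1 factors > 1: none. So H_0 ≅ Z.
H_1: b_1 = 27 − 8 − 18 = 1; torsion from ∂_2 factors > 1: [2]. So H_1 ≅ Z ⊕ Z/2Z.
H_2: b_2 = 18 − 18 − 0 = 0; torsion from ∂_3 factors > 1: none. So H_2 ≅ 0.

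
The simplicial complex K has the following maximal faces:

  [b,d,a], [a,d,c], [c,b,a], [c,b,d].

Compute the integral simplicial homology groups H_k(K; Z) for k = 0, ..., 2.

H_0 = Z,  H_1 = 0,  H_2 = Z.

K has 4 vertices, 6 edges, 4 triangles.
rank ∂_0 = 0, rank ∂_1 = 3 ⇒ b_0 = 4 − 0 − 3 = 1; all invariant factors of ∂_1 are 1 so no torsion. So H_0 = Z.
rank ∂_1 = 3, rank ∂_2 = 3 ⇒ b_1 = 6 − 3 − 3 = 0; all invariant factors of ∂_2 are 1 so no torsion. So H_1 = 0.
rank ∂_2 = 3, rank ∂_3 = 0 ⇒ b_2 = 4 − 3 − 0 = 1. So H_2 = Z.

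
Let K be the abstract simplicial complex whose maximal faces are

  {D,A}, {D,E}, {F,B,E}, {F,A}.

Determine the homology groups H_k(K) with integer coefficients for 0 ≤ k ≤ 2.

H_0 = Z,  H_1 = Z,  H_2 = 0.

Take the total order A < B < D < E < F on the vertex set. Then K (dimension 2) consists of the simplices:

  0-simplices (5): A, B, D, E, F
  1-simplices (6): AD, AF, BE, BF, DE, EF
  2-simplices (1): BEF

Hence C_0 ≅ Z^5, C_1 ≅ Z^6, C_2 ≅ Z^1.

The boundary map ∂_1: C_1 → C_0 is given by ∂[p,q] = [q] − [p].
As a 5×6 matrix over Z this has rank 4, with invariant factors (1,1,1,1).

∂_2: C_2 → C_1 acts by ∂[p,q,r] = [q,r] − [p,r] + [p,q]. For instance
  ∂BEF = EF − BF + BE.
As a 6×1 matrix over Z this has rank 1, with invariant factors (1).

Reading off H_k = ker ∂_k / im ∂_{k+1}:

  H_0: rank C_0 − rank ∂_1 = 5 − 4 = 1, and the invariant factors of ∂_1 are all 1, so H_0 ≅ Z.
  H_1: rank ker ∂_1 − rank ∂_2 = (6 − 4) − 1 = 1, and the invariant factors of ∂_2 are all 1, so H_1 ≅ Z.
  H_2: rank ker ∂_2 − rank ∂_3 = (1 − 1) − 0 = 0, and there is no ∂_3, so H_2 ≅ 0.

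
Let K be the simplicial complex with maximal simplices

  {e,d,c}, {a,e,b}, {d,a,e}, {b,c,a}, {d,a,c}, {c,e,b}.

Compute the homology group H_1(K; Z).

K has 5 vertices, 9 edges, 6 triangles.
rank ∂_1 = 4, rank ∂_2 = 5 ⇒ b_1 = 9 − 4 − 5 = 0; all invariant factors of ∂_2 are 1 so no torsion. So H_1 ≅ 0.

H_1 ≅ 0.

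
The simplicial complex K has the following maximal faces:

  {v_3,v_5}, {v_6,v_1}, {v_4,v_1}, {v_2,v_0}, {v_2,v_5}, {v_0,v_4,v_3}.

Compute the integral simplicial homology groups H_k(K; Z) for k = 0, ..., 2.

H_0 ≅ Z,  H_1 ≅ Z,  H_2 = 0.

Take the total order v_0 < v_1 < v_2 < v_3 < v_4 < v_5 < v_6 on the vertex set. Then K (dimension 2) consists of the simplices:

  0-simplices (7): [v_0], [v_1], [v_2], [v_3], [v_4], [v_5], [v_6]
  1-simplices (8): [v_0,v_2], [v_0,v_3], [v_0,v_4], [v_1,v_4], [v_1,v_6], [v_2,v_5], [v_3,v_4], [v_3,v_5]
  2-simplices (1): [v_0,v_3,v_4]

Hence C_0 ≅ Z^7, C_1 ≅ Z^8, C_2 ≅ Z^1.

The boundary map ∂_1: C_1 → C_0 sends each edge [p,q] (with p < q) to q − p.
The 7×8 boundary matrix has rank 6 and Smith normal form diag(1,1,1,1,1,1).

∂_2: C_2 → C_1 maps a triangle to the signed sum of its edges. For instance
  ∂[v_0,v_3,v_4] = [v_3,v_4] − [v_0,v_4] + [v_0,v_3].
The resulting 8×1 matrix has rank 1, and its Smith normal form has invariant factors (1).

Now H_k = ker ∂_k / im ∂_{k+1}, so:

  H_0: rank C_0 − rank ∂_1 = 7 − 6 = 1, and the invariant factors of ∂_1 are all 1, so H_0 ≅ Z.
  H_1: rank ker ∂_1 − rank ∂_2 = (8 − 6) − 1 = 1, and the invariant factors of ∂_2 are all 1, so H_1 ≅ Z.
  H_2: rank ker ∂_2 − rank ∂_3 = (1 − 1) − 0 = 0, and there is no ∂_3, so H_2 ≅ 0.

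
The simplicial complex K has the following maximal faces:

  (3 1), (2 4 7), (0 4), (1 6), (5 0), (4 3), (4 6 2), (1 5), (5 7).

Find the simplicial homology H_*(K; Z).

K has 8 vertices, 12 edges, 2 triangles.
rank ∂_0 = 0, rank ∂_1 = 7 ⇒ b_0 = 8 − 0 − 7 = 1; all invariant factors of ∂_1 are 1 so no torsion. So H_0 ≅ Z.
rank ∂_1 = 7, rank ∂_2 = 2 ⇒ b_1 = 12 − 7 − 2 = 3; all invariant factors of ∂_2 are 1 so no torsion. So H_1 ≅ Z^3.
rank ∂_2 = 2, rank ∂_3 = 0 ⇒ b_2 = 2 − 2 − 0 = 0. So H_2 ≅ 0.

H_0 ≅ Z,  H_1 ≅ Z^3,  H_2 = 0.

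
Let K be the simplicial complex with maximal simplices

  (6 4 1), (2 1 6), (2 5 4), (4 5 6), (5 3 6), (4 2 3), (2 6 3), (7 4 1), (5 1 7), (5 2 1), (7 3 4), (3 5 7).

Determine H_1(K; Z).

Take the total order 1 < 2 < 3 < 4 < 5 < 6 < 7 on the vertex set. Then K (dimension 2) consists of the simplices:

  0-simplices (7): [1], [2], [3], [4], [5], [6], [7]
  1-simplices (18): [1,2], [1,4], [1,5], [1,6], [1,7], [2,3], [2,4], [2,5], [2,6], [3,4], [3,5], [3,6], [3,7], [4,5], [4,6], [4,7], [5,6], [5,7]
  2-simplices (12): [1,2,5], [1,2,6], [1,4,6], [1,4,7], [1,5,7], [2,3,4], [2,3,6], [2,4,5], [3,4,7], [3,5,6], [3,5,7], [4,5,6]

so the chain groups are C_0 ≅ Z^7, C_1 ≅ Z^18, C_2 ≅ Z^12.

∂_1: C_1 → C_0 is given by ∂[p,q] = [q] − [p].
The resulting 7×18 matrix has rank 6, and its Smith normal form has invariant factors (1,1,1,1,1,1).

∂_2: C_2 → C_1 sends each 2-simplex [p,q,r] to [q,r] − [p,r] + [p,q]. For instance
  ∂[3,5,7] = [5,7] − [3,7] + [3,5],
  ∂[3,4,7] = [4,7] − [3,7] + [3,4].
As a 18×12 matrix over Z this has rank 12, with invariant factors (1,1,1,1,1,1,1,1,1,1,1,2).

Computing H_k = (kernel of ∂_k) / (image of ∂_{k+1}):

  H_1: rank ker ∂_1 − rank ∂_2 = (18 − 6) − 12 = 0, and ∂_2 has invariant factor 2 > 1, so H_1 ≅ Z_2.

H_1 = Z_2.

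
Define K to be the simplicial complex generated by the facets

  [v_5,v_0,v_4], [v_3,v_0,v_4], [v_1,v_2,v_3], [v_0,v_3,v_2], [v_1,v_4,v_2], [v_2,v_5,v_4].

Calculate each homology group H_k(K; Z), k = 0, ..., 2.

H_0 ≅ Z,  H_1 ≅ Z,  H_2 = 0.

K has 6 vertices, 12 edges, 6 triangles.
rank ∂_0 = 0, rank ∂_1 = 5 ⇒ b_0 = 6 − 0 − 5 = 1; all invariant factors of ∂_1 are 1 so no torsion. So H_0 ≅ Z.
rank ∂_1 = 5, rank ∂_2 = 6 ⇒ b_1 = 12 − 5 − 6 = 1; all invariant factors of ∂_2 are 1 so no torsion. So H_1 ≅ Z.
rank ∂_2 = 6, rank ∂_3 = 0 ⇒ b_2 = 6 − 6 − 0 = 0. So H_2 ≅ 0.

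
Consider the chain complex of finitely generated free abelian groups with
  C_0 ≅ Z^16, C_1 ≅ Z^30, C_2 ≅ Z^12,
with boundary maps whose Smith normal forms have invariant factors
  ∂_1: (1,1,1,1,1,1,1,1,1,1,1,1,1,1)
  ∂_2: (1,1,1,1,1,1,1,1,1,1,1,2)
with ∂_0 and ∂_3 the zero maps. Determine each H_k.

H_0 = Z^2,  H_1 = Z^4 ⊕ Z/2,  H_2 = 0.

H_0: b_0 = 16 − 0 − 14 = 2; torsion from ∂_1 factors > 1: none. So H_0 = Z^2.
H_1: b_1 = 30 − 14 − 12 = 4; torsion from ∂_2 factors > 1: [2]. So H_1 = Z^4 ⊕ Z/2.
H_2: b_2 = 12 − 12 − 0 = 0; torsion from ∂_3 factors > 1: none. So H_2 = 0.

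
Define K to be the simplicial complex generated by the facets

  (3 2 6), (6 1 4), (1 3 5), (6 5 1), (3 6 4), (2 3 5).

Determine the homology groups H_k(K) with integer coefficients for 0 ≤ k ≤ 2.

H_0 ≅ Z,  H_1 ≅ Z,  H_2 = 0.

Take the total order 1 < 2 < 3 < 4 < 5 < 6 on the vertex set. Then K (dimension 2) consists of the simplices:

  0-simplices (6): [1], [2], [3], [4], [5], [6]
  1-simplices (12): [1,3], [1,4], [1,5], [1,6], [2,3], [2,5], [2,6], [3,4], [3,5], [3,6], [4,6], [5,6]
  2-simplices (6): [1,3,5], [1,4,6], [1,5,6], [2,3,5], [2,3,6], [3,4,6]

so the chain groups are C_0 ≅ Z^6, C_1 ≅ Z^12, C_2 ≅ Z^6.

The boundary map ∂_1: C_1 → C_0 is given by ∂[p,q] = [q] − [p]. For instance
  ∂[3,6] = [6] − [3].
The 6×12 boundary matrix has rank 5 and Smith normal form diag(1,1,1,1,1).

Boundary ∂_2: C_2 → C_1 acts by ∂[p,q,r] = [q,r] − [p,r] + [p,q]. For instance
  ∂[1,5,6] = [5,6] − [1,6] + [1,5],
  ∂[3,4,6] = [4,6] − [3,6] + [3,4].
The 12×6 boundary matrix has rank 6 and Smith normal form diag(1,1,1,1,1,1).

Computing H_k = (kernel of ∂_k) / (image of ∂_{k+1}):

  H_0: rank C_0 − rank ∂_1 = 6 − 5 = 1, and the invariant factors of ∂_1 are all 1, so H_0 = Z.
  H_1: rank ker ∂_1 − rank ∂_2 = (12 − 5) − 6 = 1, and the invariant factors of ∂_2 are all 1, so H_1 = Z.
  H_2: rank ker ∂_2 − rank ∂_3 = (6 − 6) − 0 = 0, and there is no ∂_3, so H_2 = 0.

(K is a triangulation of the cylinder S^1 x I.)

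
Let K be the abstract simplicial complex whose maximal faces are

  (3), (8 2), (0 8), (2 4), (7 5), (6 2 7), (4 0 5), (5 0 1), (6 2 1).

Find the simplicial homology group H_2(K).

H_2 ≅ 0.

We work with the vertex ordering 0 < 1 < 2 < 3 < 4 < 5 < 6 < 7 < 8. The simplices of K, each written with vertices in increasing order, are:

  0-simplices (9): [0], [1], [2], [3], [4], [5], [6], [7], [8]
  1-simplices (14): [0,1], [0,4], [0,5], [0,8], [1,2], [1,5], [1,6], [2,4], [2,6], [2,7], [2,8], [4,5], [5,7], [6,7]
  2-simplices (4): [0,1,5], [0,4,5], [1,2,6], [2,6,7]

so the chain groups are C_0 ≅ Z^9, C_1 ≅ Z^14, C_2 ≅ Z^4.

∂_1: C_1 → C_0 is given by ∂[p,q] = [q] − [p].
As a 9×14 matrix over Z this has rank 7, with invariant factors (1,1,1,1,1,1,1).

The boundary map ∂_2: C_2 → C_1 sends each 2-simplex [p,q,r] to [q,r] − [p,r] + [p,q]. For instance
  ∂[2,6,7] = [6,7] − [2,7] + [2,6],
  ∂[0,4,5] = [4,5] − [0,5] + [0,4].
This gives a 14×4 integer matrix of rank 4; reducing to Smith normal form yields diagonal entries (1,1,1,1).

Now H_k = ker ∂_k / im ∂_{k+1}, so:

  H_2: rank ker ∂_2 − rank ∂_3 = (4 − 4) − 0 = 0, and there is no ∂_3, so H_2 = 0.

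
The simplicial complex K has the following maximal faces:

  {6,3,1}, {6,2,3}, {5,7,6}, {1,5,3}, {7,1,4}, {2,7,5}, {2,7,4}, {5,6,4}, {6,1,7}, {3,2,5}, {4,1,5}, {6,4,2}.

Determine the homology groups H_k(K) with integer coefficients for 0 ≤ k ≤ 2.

Order the vertices as 1 < 2 < 3 < 4 < 5 < 6 < 7. Listing each simplex with vertices in this order, K has dimension 2 with simplices:

  0-simplices (7): [1], [2], [3], [4], [5], [6], [7]
  1-simplices (18): [1,3], [1,4], [1,5], [1,6], [1,7], [2,3], [2,4], [2,5], [2,6], [2,7], [3,5], [3,6], [4,5], [4,6], [4,7], [5,6], [5,7], [6,7]
  2-simplices (12): [1,3,5], [1,3,6], [1,4,5], [1,4,7], [1,6,7], [2,3,5], [2,3,6], [2,4,6], [2,4,7], [2,5,7], [4,5,6], [5,6,7]

giving chain groups C_0 ≅ Z^7, C_1 ≅ Z^18, C_2 ≅ Z^12.

The boundary map ∂_1: C_1 → C_0 is given by ∂[p,q] = [q] − [p]. For instance
  ∂[2,7] = [7] − [2].
As a 7×18 matrix over Z this has rank 6, with invariant factors (1,1,1,1,1,1).

Boundary ∂_2: C_2 → C_1 maps a triangle to the signed sum of its edges. For instance
  ∂[1,6,7] = [6,7] − [1,7] + [1,6],
  ∂[2,3,5] = [3,5] − [2,5] + [2,3].
The 18×12 boundary matrix has rank 12 and Smith normal form diag(1,1,1,1,1,1,1,1,1,1,1,2).

Now H_k = ker ∂_k / im ∂_{k+1}, so:

  H_0: rank C_0 − rank ∂_1 = 7 − 6 = 1, and the invariant factors of ∂_1 are all 1, so H_0 ≅ Z.
  H_1: rank ker ∂_1 − rank ∂_2 = (18 − 6) − 12 = 0, and ∂_2 has invariant factor 2 > 1, so H_1 ≅ Z/2.
  H_2: rank ker ∂_2 − rank ∂_3 = (12 − 12) − 0 = 0, and there is no ∂_3, so H_2 ≅ 0.

H_0 ≅ Z,  H_1 ≅ Z/2,  H_2 = 0.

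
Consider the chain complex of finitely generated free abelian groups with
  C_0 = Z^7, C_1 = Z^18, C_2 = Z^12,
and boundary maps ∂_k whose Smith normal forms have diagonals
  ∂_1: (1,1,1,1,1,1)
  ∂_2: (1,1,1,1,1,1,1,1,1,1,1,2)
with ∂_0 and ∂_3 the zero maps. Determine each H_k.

H_0: b_0 = 7 − 0 − 6 = 1; torsion from ∂_1 factors > 1: none. So H_0 = Z.
H_1: b_1 = 18 − 6 − 12 = 0; torsion from ∂_2 factors > 1: [2]. So H_1 = Z/2.
H_2: b_2 = 12 − 12 − 0 = 0; torsion from ∂_3 factors > 1: none. So H_2 = 0.

H_0 = Z,  H_1 = Z/2,  H_2 = 0.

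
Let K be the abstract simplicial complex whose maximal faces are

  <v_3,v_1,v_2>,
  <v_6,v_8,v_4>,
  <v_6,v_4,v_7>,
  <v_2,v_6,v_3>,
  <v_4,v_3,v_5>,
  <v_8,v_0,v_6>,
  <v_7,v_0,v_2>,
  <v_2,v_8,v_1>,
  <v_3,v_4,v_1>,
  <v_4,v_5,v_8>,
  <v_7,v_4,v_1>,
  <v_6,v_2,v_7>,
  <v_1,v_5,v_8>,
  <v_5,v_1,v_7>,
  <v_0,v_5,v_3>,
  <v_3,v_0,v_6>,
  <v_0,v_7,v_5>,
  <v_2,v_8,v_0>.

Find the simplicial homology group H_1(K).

Order the vertices as v_0 < v_1 < v_2 < v_3 < v_4 < v_5 < v_6 < v_7 < v_8. Listing each simplex with vertices in this order, K has dimension 2 with simplices:

  0-simplices (9): [v_0], [v_1], [v_2], [v_3], [v_4], [v_5], [v_6], [v_7], [v_8]
  1-simplices (27): (27 of them)
  2-simplices (18): (18 of them)

so the chain groups are C_0 ≅ Z^9, C_1 ≅ Z^27, C_2 ≅ Z^18.

The boundary map ∂_1: C_1 → C_0 is given by ∂[p,q] = [q] − [p]. For instance
  ∂[v_5,v_8] = [v_8] − [v_5].
The resulting 9×27 matrix has rank 8, and its Smith normal form has invariant factors (1,1,1,1,1,1,1,1).

The boundary map ∂_2: C_2 → C_1 maps a triangle to the signed sum of its edges. For instance
  ∂[v_0,v_2,v_7] = [v_2,v_7] − [v_0,v_7] + [v_0,v_2],
  ∂[v_4,v_6,v_8] = [v_6,v_8] − [v_4,v_8] + [v_4,v_6].
As a 27×18 matrix over Z this has rank 18, with invariant factors (1,1,1,1,1,1,1,1,1,1,1,1,1,1,1,1,1,2).

From H_k ≅ ker(∂_k) / im(∂_{k+1}) we obtain:

  H_1: rank ker ∂_1 − rank ∂_2 = (27 − 8) − 18 = 1, and ∂_2 has invariant factor 2 > 1, so H_1 = Z ⊕ Z/2.

H_1 ≅ Z ⊕ Z/2.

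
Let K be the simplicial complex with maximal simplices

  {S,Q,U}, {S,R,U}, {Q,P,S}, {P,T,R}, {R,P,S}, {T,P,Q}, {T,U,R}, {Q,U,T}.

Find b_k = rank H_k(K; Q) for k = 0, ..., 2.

b_0 = 1, b_1 = 0, b_2 = 1.

We work with the vertex ordering P < Q < R < S < T < U. The simplices of K, each written with vertices in increasing order, are:

  0-simplices (6): P, Q, R, S, T, U
  1-simplices (12): PQ, PR, PS, PT, QS, QT, QU, RS, RT, RU, SU, TU
  2-simplices (8): PQS, PQT, PRS, PRT, QSU, QTU, RSU, RTU

Hence C_0 ≅ Z^6, C_1 ≅ Z^12, C_2 ≅ Z^8.

Boundary ∂_1: C_1 → C_0 maps an edge to its endpoints' difference, ∂[p,q] = q − p. For instance
  ∂PS = S − P.
The 6×12 boundary matrix has rank 5 and Smith normal form diag(1,1,1,1,1).

Boundary ∂_2: C_2 → C_1 sends each 2-simplex [p,q,r] to [q,r] − [p,r] + [p,q]. For instance
  ∂QTU = TU − QU + QT,
  ∂RTU = TU − RU + RT.
As a 12×8 matrix over Z this has rank 7, with invariant factors (1,1,1,1,1,1,1).

From H_k ≅ ker(∂_k) / im(∂_{k+1}) we obtain:

  H_0: rank C_0 − rank ∂_1 = 6 − 5 = 1, and the invariant factors of ∂_1 are all 1, so H_0 ≅ Z.
  H_1: rank ker ∂_1 − rank ∂_2 = (12 − 5) − 7 = 0, and the invariant factors of ∂_2 are all 1, so H_1 ≅ 0.
  H_2: rank ker ∂_2 − rank ∂_3 = (8 − 7) − 0 = 1, and there is no ∂_3, so H_2 ≅ Z.

Hence the Betti numbers are b_0 = 1, b_1 = 0, b_2 = 1.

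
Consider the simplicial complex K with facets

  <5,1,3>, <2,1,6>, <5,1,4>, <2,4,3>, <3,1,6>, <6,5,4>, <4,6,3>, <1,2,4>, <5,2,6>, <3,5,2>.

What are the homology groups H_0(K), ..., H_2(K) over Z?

H_0 = Z,  H_1 = Z/2Z,  H_2 = 0.

We work with the vertex ordering 1 < 2 < 3 < 4 < 5 < 6. The simplices of K, each written with vertices in increasing order, are:

  0-simplices (6): [1], [2], [3], [4], [5], [6]
  1-simplices (15): [1,2], [1,3], [1,4], [1,5], [1,6], [2,3], [2,4], [2,5], [2,6], [3,4], [3,5], [3,6], [4,5], [4,6], [5,6]
  2-simplices (10): [1,2,4], [1,2,6], [1,3,5], [1,3,6], [1,4,5], [2,3,4], [2,3,5], [2,5,6], [3,4,6], [4,5,6]

so the chain groups are C_0 ≅ Z^6, C_1 ≅ Z^15, C_2 ≅ Z^10.

Boundary ∂_1: C_1 → C_0 sends each edge [p,q] (with p < q) to q − p.
The resulting 6×15 matrix has rank 5, and its Smith normal form has invariant factors (1,1,1,1,1).

The boundary map ∂_2: C_2 → C_1 sends each 2-simplex [p,q,r] to [q,r] − [p,r] + [p,q]. For instance
  ∂[2,3,4] = [3,4] − [2,4] + [2,3],
  ∂[3,4,6] = [4,6] − [3,6] + [3,4].
This gives a 15×10 integer matrix of rank 10; reducing to Smith normal form yields diagonal entries (1,1,1,1,1,1,1,1,1,2).

Computing H_k = (kernel of ∂_k) / (image of ∂_{k+1}):

  H_0: rank C_0 − rank ∂_1 = 6 − 5 = 1, and the invariant factors of ∂_1 are all 1, so H_0 ≅ Z.
  H_1: rank ker ∂_1 − rank ∂_2 = (15 − 5) − 10 = 0, and ∂_2 has invariant factor 2 > 1, so H_1 ≅ Z/2Z.
  H_2: rank ker ∂_2 − rank ∂_3 = (10 − 10) − 0 = 0, and there is no ∂_3, so H_2 ≅ 0.

As a check, the Euler characteristic is 6 − 15 + 10 = 1, which agrees with 1 − 0 + 0 = 1.
(K is a triangulation of the real projective plane RP^2.)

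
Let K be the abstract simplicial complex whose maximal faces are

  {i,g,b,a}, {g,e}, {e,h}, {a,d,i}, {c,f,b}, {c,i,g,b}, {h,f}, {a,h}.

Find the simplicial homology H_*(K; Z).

H_0 = Z,  H_1 = Z^2,  H_2 = 0,  H_3 = 0.

K has 9 vertices, 17 edges, 9 triangles, 2 3-simplices.
rank ∂_0 = 0, rank ∂_1 = 8 ⇒ b_0 = 9 − 0 − 8 = 1; all invariant factors of ∂_1 are 1 so no torsion. So H_0 ≅ Z.
rank ∂_1 = 8, rank ∂_2 = 7 ⇒ b_1 = 17 − 8 − 7 = 2; all invariant factors of ∂_2 are 1 so no torsion. So H_1 ≅ Z^2.
rank ∂_2 = 7, rank ∂_3 = 2 ⇒ b_2 = 9 − 7 − 2 = 0; all invariant factors of ∂_3 are 1 so no torsion. So H_2 ≅ 0.
rank ∂_3 = 2, rank ∂_4 = 0 ⇒ b_3 = 2 − 2 − 0 = 0. So H_3 ≅ 0.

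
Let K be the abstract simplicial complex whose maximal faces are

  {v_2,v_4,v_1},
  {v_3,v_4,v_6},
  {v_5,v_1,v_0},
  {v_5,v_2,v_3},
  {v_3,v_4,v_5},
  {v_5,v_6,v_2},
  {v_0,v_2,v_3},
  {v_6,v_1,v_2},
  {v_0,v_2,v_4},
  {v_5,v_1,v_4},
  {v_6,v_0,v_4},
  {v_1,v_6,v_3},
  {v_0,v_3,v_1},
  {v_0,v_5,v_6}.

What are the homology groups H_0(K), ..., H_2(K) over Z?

H_0 = Z,  H_1 = Z^2,  H_2 = Z.

We work with the vertex ordering v_0 < v_1 < v_2 < v_3 < v_4 < v_5 < v_6. The simplices of K, each written with vertices in increasing order, are:

  0-simplices (7): [v_0], [v_1], [v_2], [v_3], [v_4], [v_5], [v_6]
  1-simplices (21): (21 of them)
  2-simplices (14): (14 of them)

giving chain groups C_0 ≅ Z^7, C_1 ≅ Z^21, C_2 ≅ Z^14.

Boundary ∂_1: C_1 → C_0 maps an edge to its endpoints' difference, ∂[p,q] = q − p. For instance
  ∂[v_0,v_6] = [v_6] − [v_0].
The resulting 7×21 matrix has rank 6, and its Smith normal form has invariant factors (1,1,1,1,1,1).

Boundary ∂_2: C_2 → C_1 maps a triangle to the signed sum of its edges. For instance
  ∂[v_3,v_4,v_6] = [v_4,v_6] − [v_3,v_6] + [v_3,v_4],
  ∂[v_0,v_1,v_3] = [v_1,v_3] − [v_0,v_3] + [v_0,v_1].
The resulting 21×14 matrix has rank 13, and its Smith normal form has invariant factors (1,1,1,1,1,1,1,1,1,1,1,1,1).

Reading off H_k = ker ∂_k / im ∂_{k+1}:

  H_0: rank C_0 − rank ∂_1 = 7 − 6 = 1, and the invariant factors of ∂_1 are all 1, so H_0 ≅ Z.
  H_1: rank ker ∂_1 − rank ∂_2 = (21 − 6) − 13 = 2, and the invariant factors of ∂_2 are all 1, so H_1 ≅ Z^2.
  H_2: rank ker ∂_2 − rank ∂_3 = (14 − 13) − 0 = 1, and there is no ∂_3, so H_2 ≅ Z.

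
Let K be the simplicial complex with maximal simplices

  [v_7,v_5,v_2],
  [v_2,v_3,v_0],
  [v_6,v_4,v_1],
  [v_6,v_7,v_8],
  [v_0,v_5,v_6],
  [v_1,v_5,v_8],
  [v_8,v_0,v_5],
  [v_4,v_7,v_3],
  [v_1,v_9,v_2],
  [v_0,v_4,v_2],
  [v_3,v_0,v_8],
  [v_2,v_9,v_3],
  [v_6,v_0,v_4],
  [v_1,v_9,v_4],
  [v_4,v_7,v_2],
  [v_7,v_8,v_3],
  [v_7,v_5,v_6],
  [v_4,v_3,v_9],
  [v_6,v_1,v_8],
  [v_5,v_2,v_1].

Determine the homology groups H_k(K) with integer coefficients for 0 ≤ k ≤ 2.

Fix the vertex order v_0 < v_1 < v_2 < v_3 < v_4 < v_5 < v_6 < v_7 < v_8 < v_9 and write every simplex with vertices in increasing order. Then dim K = 2 and the simplices of K are:

  0-simplices (10): [v_0], [v_1], [v_2], [v_3], [v_4], [v_5], [v_6], [v_7], [v_8], [v_9]
  1-simplices (30): (30 of them)
  2-simplices (20): (20 of them)

so the chain groups are C_0 ≅ Z^10, C_1 ≅ Z^30, C_2 ≅ Z^20.

The boundary map ∂_1: C_1 → C_0 is given by ∂[p,q] = [q] − [p].
As a 10×30 matrix over Z this has rank 9, with invariant factors (1,1,1,1,1,1,1,1,1).

∂_2: C_2 → C_1 sends each 2-simplex [p,q,r] to [q,r] − [p,r] + [p,q]. For instance
  ∂[v_0,v_5,v_6] = [v_5,v_6] − [v_0,v_6] + [v_0,v_5],
  ∂[v_0,v_3,v_8] = [v_3,v_8] − [v_0,v_8] + [v_0,v_3].
The resulting 30×20 matrix has rank 20, and its Smith normal form has invariant factors (1,1,1,1,1,1,1,1,1,1,1,1,1,1,1,1,1,1,1,2).

Computing H_k = (kernel of ∂_k) / (image of ∂_{k+1}):

  H_0: rank C_0 − rank ∂_1 = 10 − 9 = 1, and the invariant factors of ∂_1 are all 1, so H_0 = Z.
  H_1: rank ker ∂_1 − rank ∂_2 = (30 − 9) − 20 = 1, and ∂_2 has invariant factor 2 > 1, so H_1 = Z ⊕ Z/2.
  H_2: rank ker ∂_2 − rank ∂_3 = (20 − 20) − 0 = 0, and there is no ∂_3, so H_2 = 0.

(K is a triangulation of the Klein bottle.)

H_0 ≅ Z,  H_1 ≅ Z ⊕ Z/2,  H_2 = 0.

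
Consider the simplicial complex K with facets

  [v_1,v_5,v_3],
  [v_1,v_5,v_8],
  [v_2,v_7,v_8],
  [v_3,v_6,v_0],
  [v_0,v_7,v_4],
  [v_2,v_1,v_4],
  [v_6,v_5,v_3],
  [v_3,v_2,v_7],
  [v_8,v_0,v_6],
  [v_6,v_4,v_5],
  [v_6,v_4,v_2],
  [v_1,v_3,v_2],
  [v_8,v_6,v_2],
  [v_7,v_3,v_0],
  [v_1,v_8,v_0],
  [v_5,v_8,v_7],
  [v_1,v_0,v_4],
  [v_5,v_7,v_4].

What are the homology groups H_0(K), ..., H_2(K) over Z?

Fix the vertex order v_0 < v_1 < v_2 < v_3 < v_4 < v_5 < v_6 < v_7 < v_8 and write every simplex with vertices in increasing order. Then dim K = 2 and the simplices of K are:

  0-simplices (9): [v_0], [v_1], [v_2], [v_3], [v_4], [v_5], [v_6], [v_7], [v_8]
  1-simplices (27): (27 of them)
  2-simplices (18): (18 of them)

giving chain groups C_0 ≅ Z^9, C_1 ≅ Z^27, C_2 ≅ Z^18.

Boundary ∂_1: C_1 → C_0 is given by ∂[p,q] = [q] − [p]. For instance
  ∂[v_0,v_8] = [v_8] − [v_0].
This gives a 9×27 integer matrix of rank 8; reducing to Smith normal form yields diagonal entries (1,1,1,1,1,1,1,1).

∂_2: C_2 → C_1 sends each 2-simplex [p,q,r] to [q,r] − [p,r] + [p,q]. For instance
  ∂[v_0,v_3,v_7] = [v_3,v_7] − [v_0,v_7] + [v_0,v_3],
  ∂[v_2,v_4,v_6] = [v_4,v_6] − [v_2,v_6] + [v_2,v_4].
The resulting 27×18 matrix has rank 17, and its Smith normal form has invariant factors (1,1,1,1,1,1,1,1,1,1,1,1,1,1,1,1,1).

Now H_k = ker ∂_k / im ∂_{k+1}, so:

  H_0: rank C_0 − rank ∂_1 = 9 − 8 = 1, and the invariant factors of ∂_1 are all 1, so H_0 ≅ Z.
  H_1: rank ker ∂_1 − rank ∂_2 = (27 − 8) − 17 = 2, and the invariant factors of ∂_2 are all 1, so H_1 ≅ Z^2.
  H_2: rank ker ∂_2 − rank ∂_3 = (18 − 17) − 0 = 1, and there is no ∂_3, so H_2 ≅ Z.

H_0 ≅ Z,  H_1 ≅ Z^2,  H_2 ≅ Z.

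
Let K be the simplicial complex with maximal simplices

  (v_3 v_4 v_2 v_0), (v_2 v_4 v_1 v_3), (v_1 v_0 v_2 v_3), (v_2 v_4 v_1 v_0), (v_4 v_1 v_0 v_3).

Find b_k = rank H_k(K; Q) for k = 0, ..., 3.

b_0 = 1, b_1 = 0, b_2 = 0, b_3 = 1.

We work with the vertex ordering v_0 < v_1 < v_2 < v_3 < v_4. The simplices of K, each written with vertices in increasing order, are:

  0-simplices (5): [v_0], [v_1], [v_2], [v_3], [v_4]
  1-simplices (10): [v_0,v_1], [v_0,v_2], [v_0,v_3], [v_0,v_4], [v_1,v_2], [v_1,v_3], [v_1,v_4], [v_2,v_3], [v_2,v_4], [v_3,v_4]
  2-simplices (10): [v_0,v_1,v_2], [v_0,v_1,v_3], [v_0,v_1,v_4], [v_0,v_2,v_3], [v_0,v_2,v_4], [v_0,v_3,v_4], [v_1,v_2,v_3], [v_1,v_2,v_4], [v_1,v_3,v_4], [v_2,v_3,v_4]
  3-simplices (5): [v_0,v_1,v_2,v_3], [v_0,v_1,v_2,v_4], [v_0,v_1,v_3,v_4], [v_0,v_2,v_3,v_4], [v_1,v_2,v_3,v_4]

so the chain groups are C_0 ≅ Z^5, C_1 ≅ Z^10, C_2 ≅ Z^10, C_3 ≅ Z^5.

The boundary map ∂_1: C_1 → C_0 maps an edge to its endpoints' difference, ∂[p,q] = q − p.
The resulting 5×10 matrix has rank 4, and its Smith normal form has invariant factors (1,1,1,1).

The boundary map ∂_2: C_2 → C_1 sends each 2-simplex [p,q,r] to [q,r] − [p,r] + [p,q]. For instance
  ∂[v_0,v_1,v_3] = [v_1,v_3] − [v_0,v_3] + [v_0,v_1],
  ∂[v_1,v_2,v_4] = [v_2,v_4] − [v_1,v_4] + [v_1,v_2].
As a 10×10 matrix over Z this has rank 6, with invariant factors (1,1,1,1,1,1).

The boundary map ∂_3: C_3 → C_2 sends each 3-simplex σ to the alternating sum Σ_i (−1)^i (σ with its i-th vertex removed). For instance
  ∂[v_0,v_2,v_3,v_4] = [v_2,v_3,v_4] − [v_0,v_3,v_4] + [v_0,v_2,v_4] − [v_0,v_2,v_3],
  ∂[v_0,v_1,v_2,v_4] = [v_1,v_2,v_4] − [v_0,v_2,v_4] + [v_0,v_1,v_4] − [v_0,v_1,v_2].
This gives a 10×5 integer matrix of rank 4; reducing to Smith normal form yields diagonal entries (1,1,1,1).

Now H_k = ker ∂_k / im ∂_{k+1}, so:

  H_0: rank C_0 − rank ∂_1 = 5 − 4 = 1, and the invariant factors of ∂_1 are all 1, so H_0 ≅ Z.
  H_1: rank ker ∂_1 − rank ∂_2 = (10 − 4) − 6 = 0, and the invariant factors of ∂_2 are all 1, so H_1 ≅ 0.
  H_2: rank ker ∂_2 − rank ∂_3 = (10 − 6) − 4 = 0, and the invariant factors of ∂_3 are all 1, so H_2 ≅ 0.
  H_3: rank ker ∂_3 − rank ∂_4 = (5 − 4) − 0 = 1, and there is no ∂_4, so H_3 ≅ Z.

Hence the Betti numbers are b_0 = 1, b_1 = 0, b_2 = 0, b_3 = 1.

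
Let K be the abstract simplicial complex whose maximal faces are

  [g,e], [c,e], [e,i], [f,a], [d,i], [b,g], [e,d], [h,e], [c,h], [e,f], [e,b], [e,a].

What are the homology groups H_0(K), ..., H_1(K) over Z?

K has 9 vertices, 12 edges.
rank ∂_0 = 0, rank ∂_1 = 8 ⇒ b_0 = 9 − 0 − 8 = 1; all invariant factors of ∂_1 are 1 so no torsion. So H_0 ≅ Z.
rank ∂_1 = 8, rank ∂_2 = 0 ⇒ b_1 = 12 − 8 − 0 = 4. So H_1 ≅ Z^4.

H_0 = Z,  H_1 = Z^4.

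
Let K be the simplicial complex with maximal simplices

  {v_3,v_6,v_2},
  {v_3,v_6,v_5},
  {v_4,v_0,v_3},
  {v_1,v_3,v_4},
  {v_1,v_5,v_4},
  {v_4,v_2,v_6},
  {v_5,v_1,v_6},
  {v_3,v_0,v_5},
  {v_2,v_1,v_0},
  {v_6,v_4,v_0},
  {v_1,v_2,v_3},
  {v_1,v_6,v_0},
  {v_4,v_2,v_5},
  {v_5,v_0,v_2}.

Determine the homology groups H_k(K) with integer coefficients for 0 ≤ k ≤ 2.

H_0 = Z,  H_1 = Z^2,  H_2 = Z.

K has 7 vertices, 21 edges, 14 triangles.
rank ∂_0 = 0, rank ∂_1 = 6 ⇒ b_0 = 7 − 0 − 6 = 1; all invariant factors of ∂_1 are 1 so no torsion. So H_0 = Z.
rank ∂_1 = 6, rank ∂_2 = 13 ⇒ b_1 = 21 − 6 − 13 = 2; all invariant factors of ∂_2 are 1 so no torsion. So H_1 = Z^2.
rank ∂_2 = 13, rank ∂_3 = 0 ⇒ b_2 = 14 − 13 − 0 = 1. So H_2 = Z.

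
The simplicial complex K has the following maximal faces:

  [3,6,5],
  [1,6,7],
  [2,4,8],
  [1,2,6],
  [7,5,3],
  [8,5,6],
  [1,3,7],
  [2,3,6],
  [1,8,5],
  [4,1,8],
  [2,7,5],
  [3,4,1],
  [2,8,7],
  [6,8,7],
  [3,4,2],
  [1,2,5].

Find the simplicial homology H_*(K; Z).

H_0 ≅ Z,  H_1 ≅ Z^2,  H_2 ≅ Z.

K has 8 vertices, 24 edges, 16 triangles.
rank ∂_0 = 0, rank ∂_1 = 7 ⇒ b_0 = 8 − 0 − 7 = 1; all invariant factors of ∂_1 are 1 so no torsion. So H_0 ≅ Z.
rank ∂_1 = 7, rank ∂_2 = 15 ⇒ b_1 = 24 − 7 − 15 = 2; all invariant factors of ∂_2 are 1 so no torsion. So H_1 ≅ Z^2.
rank ∂_2 = 15, rank ∂_3 = 0 ⇒ b_2 = 16 − 15 − 0 = 1. So H_2 ≅ Z.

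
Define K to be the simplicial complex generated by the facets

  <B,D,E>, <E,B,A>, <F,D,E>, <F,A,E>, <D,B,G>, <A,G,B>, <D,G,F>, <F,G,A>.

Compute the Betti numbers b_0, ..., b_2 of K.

b_0 = 1, b_1 = 0, b_2 = 1.

Take the total order A < B < D < E < F < G on the vertex set. Then K (dimension 2) consists of the simplices:

  0-simplices (6): A, B, D, E, F, G
  1-simplices (12): AB, AE, AF, AG, BD, BE, BG, DE, DF, DG, EF, FG
  2-simplices (8): ABE, ABG, AEF, AFG, BDE, BDG, DEF, DFG

Hence C_0 ≅ Z^6, C_1 ≅ Z^12, C_2 ≅ Z^8.

Boundary ∂_1: C_1 → C_0 maps an edge to its endpoints' difference, ∂[p,q] = q − p. For instance
  ∂DG = G − D.
As a 6×12 matrix over Z this has rank 5, with invariant factors (1,1,1,1,1).

Boundary ∂_2: C_2 → C_1 acts by ∂[p,q,r] = [q,r] − [p,r] + [p,q]. For instance
  ∂BDG = DG − BG + BD,
  ∂AFG = FG − AG + AF.
The 12×8 boundary matrix has rank 7 and Smith normal form diag(1,1,1,1,1,1,1).

Reading off H_k = ker ∂_k / im ∂_{k+1}:

  H_0: rank C_0 − rank ∂_1 = 6 − 5 = 1, and the invariant factors of ∂_1 are all 1, so H_0 ≅ Z.
  H_1: rank ker ∂_1 − rank ∂_2 = (12 − 5) − 7 = 0, and the invariant factors of ∂_2 are all 1, so H_1 ≅ 0.
  H_2: rank ker ∂_2 − rank ∂_3 = (8 − 7) − 0 = 1, and there is no ∂_3, so H_2 ≅ Z.

As a check, the Euler characteristic is 6 − 12 + 8 = 2, which agrees with 1 − 0 + 1 = 2.

Hence the Betti numbers are b_0 = 1, b_1 = 0, b_2 = 1.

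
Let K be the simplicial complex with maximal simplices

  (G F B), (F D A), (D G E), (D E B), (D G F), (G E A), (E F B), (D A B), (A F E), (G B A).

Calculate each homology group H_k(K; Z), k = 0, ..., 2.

H_0 ≅ Z,  H_1 ≅ Z/2,  H_2 = 0.

Take the total order A < B < D < E < F < G on the vertex set. Then K (dimension 2) consists of the simplices:

  0-simplices (6): A, B, D, E, F, G
  1-simplices (15): AB, AD, AE, AF, AG, BD, BE, BF, BG, DE, DF, DG, EF, EG, FG
  2-simplices (10): ABD, ABG, ADF, AEF, AEG, BDE, BEF, BFG, DEG, DFG

so the chain groups are C_0 ≅ Z^6, C_1 ≅ Z^15, C_2 ≅ Z^10.

Boundary ∂_1: C_1 → C_0 is given by ∂[p,q] = [q] − [p]. For instance
  ∂EF = F − E.
This gives a 6×15 integer matrix of rank 5; reducing to Smith normal form yields diagonal entries (1,1,1,1,1).

∂_2: C_2 → C_1 acts by ∂[p,q,r] = [q,r] − [p,r] + [p,q]. For instance
  ∂AEF = EF − AF + AE,
  ∂ABG = BG − AG + AB.
This gives a 15×10 integer matrix of rank 10; reducing to Smith normal form yields diagonal entries (1,1,1,1,1,1,1,1,1,2).

Reading off H_k = ker ∂_k / im ∂_{k+1}:

  H_0: rank C_0 − rank ∂_1 = 6 − 5 = 1, and the invariant factors of ∂_1 are all 1, so H_0 = Z.
  H_1: rank ker ∂_1 − rank ∂_2 = (15 − 5) − 10 = 0, and ∂_2 has invariant factor 2 > 1, so H_1 = Z/2.
  H_2: rank ker ∂_2 − rank ∂_3 = (10 − 10) − 0 = 0, and there is no ∂_3, so H_2 = 0.

(K is a triangulation of the real projective plane RP^2.)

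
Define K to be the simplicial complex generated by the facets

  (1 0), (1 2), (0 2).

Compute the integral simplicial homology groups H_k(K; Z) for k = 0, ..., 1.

H_0 = Z,  H_1 = Z.

K has 3 vertices, 3 edges.
rank ∂_0 = 0, rank ∂_1 = 2 ⇒ b_0 = 3 − 0 − 2 = 1; all invariant factors of ∂_1 are 1 so no torsion. So H_0 ≅ Z.
rank ∂_1 = 2, rank ∂_2 = 0 ⇒ b_1 = 3 − 2 − 0 = 1. So H_1 ≅ Z.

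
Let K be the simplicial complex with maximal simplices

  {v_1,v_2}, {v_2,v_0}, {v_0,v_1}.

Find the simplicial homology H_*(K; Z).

Take the total order v_0 < v_1 < v_2 on the vertex set. Then K (dimension 1) consists of the simplices:

  0-simplices (3): [v_0], [v_1], [v_2]
  1-simplices (3): [v_0,v_1], [v_0,v_2], [v_1,v_2]

giving chain groups C_0 ≅ Z^3, C_1 ≅ Z^3.

The boundary map ∂_1: C_1 → C_0 sends each edge [p,q] (with p < q) to q − p. For instance
  ∂[v_1,v_2] = [v_2] − [v_1].
This gives a 3×3 integer matrix of rank 2; reducing to Smith normal form yields diagonal entries (1,1).

From H_k ≅ ker(∂_k) / im(∂_{k+1}) we obtain:

  H_0: rank C_0 − rank ∂_1 = 3 − 2 = 1, and the invariant factors of ∂_1 are all 1, so H_0 = Z.
  H_1: rank ker ∂_1 − rank ∂_2 = (3 − 2) − 0 = 1, and there is no ∂_2, so H_1 = Z.

As a check, the Euler characteristic is 3 − 3 = 0, which agrees with 1 − 1 = 0.

H_0 = Z,  H_1 = Z.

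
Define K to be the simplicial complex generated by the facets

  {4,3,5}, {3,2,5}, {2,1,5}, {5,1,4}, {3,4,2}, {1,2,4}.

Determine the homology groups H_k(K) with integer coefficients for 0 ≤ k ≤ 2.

We work with the vertex ordering 1 < 2 < 3 < 4 < 5. The simplices of K, each written with vertices in increasing order, are:

  0-simplices (5): [1], [2], [3], [4], [5]
  1-simplices (9): [1,2], [1,4], [1,5], [2,3], [2,4], [2,5], [3,4], [3,5], [4,5]
  2-simplices (6): [1,2,4], [1,2,5], [1,4,5], [2,3,4], [2,3,5], [3,4,5]

Hence C_0 ≅ Z^5, C_1 ≅ Z^9, C_2 ≅ Z^6.

Boundary ∂_1: C_1 → C_0 sends each edge [p,q] (with p < q) to q − p.
The resulting 5×9 matrix has rank 4, and its Smith normal form has invariant factors (1,1,1,1).

Boundary ∂_2: C_2 → C_1 sends each 2-simplex [p,q,r] to [q,r] − [p,r] + [p,q]. For instance
  ∂[1,2,4] = [2,4] − [1,4] + [1,2],
  ∂[2,3,5] = [3,5] − [2,5] + [2,3].
As a 9×6 matrix over Z this has rank 5, with invariant factors (1,1,1,1,1).

Now H_k = ker ∂_k / im ∂_{k+1}, so:

  H_0: rank C_0 − rank ∂_1 = 5 − 4 = 1, and the invariant factors of ∂_1 are all 1, so H_0 ≅ Z.
  H_1: rank ker ∂_1 − rank ∂_2 = (9 − 4) − 5 = 0, and the invariant factors of ∂_2 are all 1, so H_1 ≅ 0.
  H_2: rank ker ∂_2 − rank ∂_3 = (6 − 5) − 0 = 1, and there is no ∂_3, so H_2 ≅ Z.

(K is a triangulation of the 2-sphere S^2.)

H_0 ≅ Z,  H_1 = 0,  H_2 ≅ Z.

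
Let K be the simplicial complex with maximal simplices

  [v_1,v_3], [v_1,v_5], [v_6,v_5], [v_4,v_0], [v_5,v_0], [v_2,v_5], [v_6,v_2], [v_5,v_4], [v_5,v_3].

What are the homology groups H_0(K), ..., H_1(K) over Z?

H_0 = Z,  H_1 = Z^3.

Fix the vertex order v_0 < v_1 < v_2 < v_3 < v_4 < v_5 < v_6 and write every simplex with vertices in increasing order. Then dim K = 1 and the simplices of K are:

  0-simplices (7): [v_0], [v_1], [v_2], [v_3], [v_4], [v_5], [v_6]
  1-simplices (9): [v_0,v_4], [v_0,v_5], [v_1,v_3], [v_1,v_5], [v_2,v_5], [v_2,v_6], [v_3,v_5], [v_4,v_5], [v_5,v_6]

giving chain groups C_0 ≅ Z^7, C_1 ≅ Z^9.

∂_1: C_1 → C_0 sends each edge [p,q] (with p < q) to q − p. For instance
  ∂[v_4,v_5] = [v_5] − [v_4].
The 7×9 boundary matrix has rank 6 and Smith normal form diag(1,1,1,1,1,1).

Now H_k = ker ∂_k / im ∂_{k+1}, so:

  H_0: rank C_0 − rank ∂_1 = 7 − 6 = 1, and the invariant factors of ∂_1 are all 1, so H_0 = Z.
  H_1: rank ker ∂_1 − rank ∂_2 = (9 − 6) − 0 = 3, and there is no ∂_2, so H_1 = Z^3.

As a check, the Euler characteristic is 7 − 9 = -2, which agrees with 1 − 3 = -2.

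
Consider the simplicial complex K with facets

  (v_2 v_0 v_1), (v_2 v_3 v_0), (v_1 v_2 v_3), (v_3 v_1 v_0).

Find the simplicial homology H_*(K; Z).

We work with the vertex ordering v_0 < v_1 < v_2 < v_3. The simplices of K, each written with vertices in increasing order, are:

  0-simplices (4): [v_0], [v_1], [v_2], [v_3]
  1-simplices (6): [v_0,v_1], [v_0,v_2], [v_0,v_3], [v_1,v_2], [v_1,v_3], [v_2,v_3]
  2-simplices (4): [v_0,v_1,v_2], [v_0,v_1,v_3], [v_0,v_2,v_3], [v_1,v_2,v_3]

Hence C_0 ≅ Z^4, C_1 ≅ Z^6, C_2 ≅ Z^4.

The boundary map ∂_1: C_1 → C_0 sends each edge [p,q] (with p < q) to q − p. For instance
  ∂[v_2,v_3] = [v_3] − [v_2].
The resulting 4×6 matrix has rank 3, and its Smith normal form has invariant factors (1,1,1).

∂_2: C_2 → C_1 maps a triangle to the signed sum of its edges. For instance
  ∂[v_1,v_2,v_3] = [v_2,v_3] − [v_1,v_3] + [v_1,v_2],
  ∂[v_0,v_2,v_3] = [v_2,v_3] − [v_0,v_3] + [v_0,v_2].
The resulting 6×4 matrix has rank 3, and its Smith normal form has invariant factors (1,1,1).

Reading off H_k = ker ∂_k / im ∂_{k+1}:

  H_0: rank C_0 − rank ∂_1 = 4 − 3 = 1, and the invariant factors of ∂_1 are all 1, so H_0 ≅ Z.
  H_1: rank ker ∂_1 − rank ∂_2 = (6 − 3) − 3 = 0, and the invariant factors of ∂_2 are all 1, so H_1 ≅ 0.
  H_2: rank ker ∂_2 − rank ∂_3 = (4 − 3) − 0 = 1, and there is no ∂_3, so H_2 ≅ Z.

As a check, the Euler characteristic is 4 − 6 + 4 = 2, which agrees with 1 − 0 + 1 = 2.

H_0 = Z,  H_1 = 0,  H_2 = Z.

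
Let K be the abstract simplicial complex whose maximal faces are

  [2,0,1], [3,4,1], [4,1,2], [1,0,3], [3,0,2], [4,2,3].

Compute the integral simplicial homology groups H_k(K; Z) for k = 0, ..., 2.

K has 5 vertices, 9 edges, 6 triangles.
rank ∂_0 = 0, rank ∂_1 = 4 ⇒ b_0 = 5 − 0 − 4 = 1; all invariant factors of ∂_1 are 1 so no torsion. So H_0 ≅ Z.
rank ∂_1 = 4, rank ∂_2 = 5 ⇒ b_1 = 9 − 4 − 5 = 0; all invariant factors of ∂_2 are 1 so no torsion. So H_1 ≅ 0.
rank ∂_2 = 5, rank ∂_3 = 0 ⇒ b_2 = 6 − 5 − 0 = 1. So H_2 ≅ Z.

H_0 = Z,  H_1 = 0,  H_2 = Z.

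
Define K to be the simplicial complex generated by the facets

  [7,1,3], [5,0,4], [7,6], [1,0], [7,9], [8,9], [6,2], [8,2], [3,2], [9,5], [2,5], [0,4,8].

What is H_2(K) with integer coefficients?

Fix the vertex order 0 < 1 < 2 < 3 < 4 < 5 < 6 < 7 < 8 < 9 and write every simplex with vertices in increasing order. Then dim K = 2 and the simplices of K are:

  0-simplices (10): [0], [1], [2], [3], [4], [5], [6], [7], [8], [9]
  1-simplices (17): [0,1], [0,4], [0,5], [0,8], [1,3], [1,7], [2,3], [2,5], [2,6], [2,8], [3,7], [4,5], [4,8], [5,9], [6,7], [7,9], [8,9]
  2-simplices (3): [0,4,5], [0,4,8], [1,3,7]

giving chain groups C_0 ≅ Z^10, C_1 ≅ Z^17, C_2 ≅ Z^3.

The boundary map ∂_1: C_1 → C_0 sends each edge [p,q] (with p < q) to q − p.
This gives a 10×17 integer matrix of rank 9; reducing to Smith normal form yields diagonal entries (1,1,1,1,1,1,1,1,1).

The boundary map ∂_2: C_2 → C_1 maps a triangle to the signed sum of its edges. For instance
  ∂[0,4,8] = [4,8] − [0,8] + [0,4],
  ∂[1,3,7] = [3,7] − [1,7] + [1,3].
As a 17×3 matrix over Z this has rank 3, with invariant factors (1,1,1).

Now H_k = ker ∂_k / im ∂_{k+1}, so:

  H_2: rank ker ∂_2 − rank ∂_3 = (3 − 3) − 0 = 0, and there is no ∂_3, so H_2 = 0.

H_2 = 0.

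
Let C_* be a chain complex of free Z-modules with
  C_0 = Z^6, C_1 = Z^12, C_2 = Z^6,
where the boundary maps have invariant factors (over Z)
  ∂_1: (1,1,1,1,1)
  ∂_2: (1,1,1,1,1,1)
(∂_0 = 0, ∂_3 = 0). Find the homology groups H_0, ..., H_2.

H_0: b_0 = 6 − 0 − 5 = 1; torsion from ∂_1 factors > 1: none. So H_0 = Z.
H_1: b_1 = 12 − 5 − 6 = 1; torsion from ∂_2 factors > 1: none. So H_1 = Z.
H_2: b_2 = 6 − 6 − 0 = 0; torsion from ∂_3 factors > 1: none. So H_2 = 0.

H_0 = Z,  H_1 = Z,  H_2 = 0.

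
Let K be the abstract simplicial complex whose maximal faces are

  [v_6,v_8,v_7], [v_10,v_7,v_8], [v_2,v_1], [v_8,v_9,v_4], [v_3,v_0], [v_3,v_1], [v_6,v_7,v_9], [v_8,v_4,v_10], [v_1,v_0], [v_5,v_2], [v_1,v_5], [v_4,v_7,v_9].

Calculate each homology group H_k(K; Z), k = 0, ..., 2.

Order the vertices as v_0 < v_1 < v_2 < v_3 < v_4 < v_5 < v_6 < v_7 < v_8 < v_9 < v_10. Listing each simplex with vertices in this order, K has dimension 2 with simplices:

  0-simplices (11): [v_0], [v_1], [v_2], [v_3], [v_4], [v_5], [v_6], [v_7], [v_8], [v_9], [v_10]
  1-simplices (18): (18 of them)
  2-simplices (6): [v_4,v_7,v_9], [v_4,v_8,v_9], [v_4,v_8,v_10], [v_6,v_7,v_8], [v_6,v_7,v_9], [v_7,v_8,v_10]

so the chain groups are C_0 ≅ Z^11, C_1 ≅ Z^18, C_2 ≅ Z^6.

∂_1: C_1 → C_0 maps an edge to its endpoints' difference, ∂[p,q] = q − p. For instance
  ∂[v_2,v_5] = [v_5] − [v_2].
As a 11×18 matrix over Z this has rank 9, with invariant factors (1,1,1,1,1,1,1,1,1).

The boundary map ∂_2: C_2 → C_1 sends each 2-simplex [p,q,r] to [q,r] − [p,r] + [p,q]. For instance
  ∂[v_4,v_8,v_9] = [v_8,v_9] − [v_4,v_9] + [v_4,v_8],
  ∂[v_4,v_7,v_9] = [v_7,v_9] − [v_4,v_9] + [v_4,v_7].
This gives a 18×6 integer matrix of rank 6; reducing to Smith normal form yields diagonal entries (1,1,1,1,1,1).

From H_k ≅ ker(∂_k) / im(∂_{k+1}) we obtain:

  H_0: rank C_0 − rank ∂_1 = 11 − 9 = 2, and the invariant factors of ∂_1 are all 1, so H_0 ≅ Z^2.
  H_1: rank ker ∂_1 − rank ∂_2 = (18 − 9) − 6 = 3, and the invariant factors of ∂_2 are all 1, so H_1 ≅ Z^3.
  H_2: rank ker ∂_2 − rank ∂_3 = (6 − 6) − 0 = 0, and there is no ∂_3, so H_2 ≅ 0.

(K is a triangulation of the disjoint union of the cylinder S^1 x I and a wedge of 2 circles.)

H_0 ≅ Z^2,  H_1 ≅ Z^3,  H_2 = 0.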